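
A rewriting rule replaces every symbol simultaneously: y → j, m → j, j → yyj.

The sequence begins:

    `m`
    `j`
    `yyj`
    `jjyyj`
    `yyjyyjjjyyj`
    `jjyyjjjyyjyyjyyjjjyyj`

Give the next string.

yyjyyjjjyyjyyjyyjjjyyjjjyyjjjyyjyyjyyjjjyyj

φ(jjyyjjjyyjyyjyyjjjyyj) expands symbol-by-symbol to yyj yyj j j yyj yyj yyj j j yyj j j yyj j j yyj yyj yyj j j yyj; joining the 21 pieces gives the next term.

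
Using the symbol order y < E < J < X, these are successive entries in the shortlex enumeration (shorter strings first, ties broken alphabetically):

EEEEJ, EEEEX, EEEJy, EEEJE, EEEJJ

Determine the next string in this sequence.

Treat EEEJJ as a base-4 numeral over the given alphabet and add one, carrying through any trailing X's.

EEEJX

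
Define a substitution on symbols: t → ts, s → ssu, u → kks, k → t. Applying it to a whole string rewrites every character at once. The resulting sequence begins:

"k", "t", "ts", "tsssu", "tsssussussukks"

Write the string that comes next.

Applying the rule to each of the 14 symbols of tsssussussukks gives the pieces ts ssu ssu ssu kks ssu ssu kks ssu ssu kks t t ssu, which concatenate to the answer.

tsssussussukksssussukksssussukksttssu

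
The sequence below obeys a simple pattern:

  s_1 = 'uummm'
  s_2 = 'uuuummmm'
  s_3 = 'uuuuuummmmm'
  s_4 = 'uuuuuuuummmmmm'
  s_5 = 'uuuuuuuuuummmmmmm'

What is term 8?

uuuuuuuuuuuuuuuummmmmmmmmm

Reading off run lengths: u runs 2, 4, 6, 8, 10; m runs 3, 4, 5, 6, 7 — each is linear in n (n = 1, 2, …).
For term 8, n = 8, so the run lengths are 16, 10.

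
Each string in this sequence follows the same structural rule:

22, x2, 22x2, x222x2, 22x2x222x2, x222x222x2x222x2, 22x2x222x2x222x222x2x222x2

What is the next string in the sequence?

x222x222x2x222x222x2x222x2x222x222x2x222x2

Each term (from the third on) is the two preceding terms concatenated in order: term 3 = 22·x2 = 22x2.
Continuing: x222x222x2x222x2 · 22x2x222x2x222x222x2x222x2 gives term 8.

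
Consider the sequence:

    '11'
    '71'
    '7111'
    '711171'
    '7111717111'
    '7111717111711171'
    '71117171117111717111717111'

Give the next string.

711171711171117171117171117111717111711171

From term 3 onward, concatenate the last term with the second-to-last: 71·11 = 7111, 7111·71 = 711171, …
So term 8 is 71117171117111717111717111·7111717111711171.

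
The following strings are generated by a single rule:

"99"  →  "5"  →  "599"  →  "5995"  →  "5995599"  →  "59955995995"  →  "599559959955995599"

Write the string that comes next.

59955995995599559959955995995

From term 3 onward, concatenate the last term with the second-to-last: 5·99 = 599, 599·5 = 5995, …
Continuing: 599559959955995599 · 59955995995 gives term 8.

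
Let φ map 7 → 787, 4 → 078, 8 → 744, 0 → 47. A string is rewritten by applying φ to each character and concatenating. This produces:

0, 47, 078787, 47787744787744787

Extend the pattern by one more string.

Applying the rule to each of the 17 symbols of 47787744787744787 gives the pieces 078 787 787 744 787 787 078 078 787 744 787 787 078 078 787 744 787, which concatenate to the answer.

078787787744787787078078787744787787078078787744787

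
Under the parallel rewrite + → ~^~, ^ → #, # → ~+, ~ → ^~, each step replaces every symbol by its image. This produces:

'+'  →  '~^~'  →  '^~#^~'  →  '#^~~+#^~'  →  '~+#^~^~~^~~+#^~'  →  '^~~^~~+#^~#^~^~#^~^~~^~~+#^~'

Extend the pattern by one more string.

#^~^~#^~^~~^~~+#^~~+#^~#^~~+#^~#^~^~#^~^~~^~~+#^~

φ(^~~^~~+#^~#^~^~#^~^~~^~~+#^~) expands symbol-by-symbol to # ^~ ^~ # ^~ ^~ ~^~ ~+ # ^~ ~+ # ^~ # ^~ ~+ # ^~ # ^~ ^~ # ^~ ^~ ~^~ ~+ # ^~; joining the 28 pieces gives the next term.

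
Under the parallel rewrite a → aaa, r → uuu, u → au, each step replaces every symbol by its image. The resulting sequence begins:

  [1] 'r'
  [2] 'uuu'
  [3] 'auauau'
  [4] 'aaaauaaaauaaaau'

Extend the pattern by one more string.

aaaaaaaaaaaaauaaaaaaaaaaaaauaaaaaaaaaaaaau

φ(aaaauaaaauaaaau) expands symbol-by-symbol to aaa aaa aaa aaa au aaa aaa aaa aaa au aaa aaa aaa aaa au; joining the 15 pieces gives the next term.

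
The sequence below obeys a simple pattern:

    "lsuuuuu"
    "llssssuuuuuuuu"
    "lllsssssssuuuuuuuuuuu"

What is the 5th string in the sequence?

lllllsssssssssssssuuuuuuuuuuuuuuuuu

The n-th term is n l's then 3n-2 s's then 3n+2 u's (n = 1, 2, …).
At n = 5 the blocks have lengths 5, 13, 17.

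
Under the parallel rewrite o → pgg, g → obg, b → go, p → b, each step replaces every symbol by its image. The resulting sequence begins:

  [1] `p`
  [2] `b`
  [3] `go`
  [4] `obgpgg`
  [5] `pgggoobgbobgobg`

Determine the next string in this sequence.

Rewriting the 15 symbols of pgggoobgbobgobg one by one yields b obg obg obg pgg pgg go obg go pgg go obg pgg go obg; concatenated:

bobgobgobgpggpgggoobggopgggoobgpgggoobg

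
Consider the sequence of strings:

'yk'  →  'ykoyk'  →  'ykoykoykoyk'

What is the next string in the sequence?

Each string is two copies of the previous one joined by 'o'.
Doubling ykoykoykoyk with 'o' between the halves:

ykoykoykoykoykoykoykoyk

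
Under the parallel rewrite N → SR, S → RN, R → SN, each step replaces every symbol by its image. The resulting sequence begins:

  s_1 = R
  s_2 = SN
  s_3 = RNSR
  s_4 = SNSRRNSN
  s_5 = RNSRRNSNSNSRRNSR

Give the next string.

Rewriting the 16 symbols of RNSRRNSNSNSRRNSR one by one yields SN SR RN SN SN SR RN SR RN SR RN SN SN SR RN SN; concatenated:

SNSRRNSNSNSRRNSRRNSRRNSNSNSRRNSN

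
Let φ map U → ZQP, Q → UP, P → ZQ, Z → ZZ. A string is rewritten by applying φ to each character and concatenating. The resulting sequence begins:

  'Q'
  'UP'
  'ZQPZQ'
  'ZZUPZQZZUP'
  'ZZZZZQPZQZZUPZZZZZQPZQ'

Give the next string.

ZZZZZZZZZZUPZQZZUPZZZZZQPZQZZZZZZZZZZUPZQZZUP

Replace each of the 22 characters of ZZZZZQPZQZZUPZZZZZQPZQ in place — ZZ ZZ ZZ ZZ ZZ UP ZQ ZZ UP ZZ ZZ ZQP ZQ ZZ ZZ ZZ ZZ ZZ UP ZQ ZZ UP — and concatenate.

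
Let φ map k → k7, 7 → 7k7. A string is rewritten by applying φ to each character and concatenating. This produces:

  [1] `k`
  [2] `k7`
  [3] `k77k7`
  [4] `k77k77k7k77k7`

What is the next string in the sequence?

Rewriting the 13 symbols of k77k77k7k77k7 one by one yields k7 7k7 7k7 k7 7k7 7k7 k7 7k7 k7 7k7 7k7 k7 7k7; concatenated:

k77k77k7k77k77k7k77k7k77k77k7k77k7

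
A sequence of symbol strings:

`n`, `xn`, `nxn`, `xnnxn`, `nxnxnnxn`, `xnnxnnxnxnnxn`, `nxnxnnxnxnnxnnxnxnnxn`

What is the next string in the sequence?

xnnxnnxnxnnxnnxnxnnxnxnnxnnxnxnnxn

Each term (from the third on) is the two preceding terms concatenated in order: term 3 = n·xn = nxn.
So term 8 is xnnxnnxnxnnxn·nxnxnnxnxnnxnnxnxnnxn.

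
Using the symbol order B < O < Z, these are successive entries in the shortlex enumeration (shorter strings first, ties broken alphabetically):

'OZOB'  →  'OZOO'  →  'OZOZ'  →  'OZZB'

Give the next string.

The successor of OZZB increments the rightmost position that isn't already Z and resets every position after it to B.

OZZO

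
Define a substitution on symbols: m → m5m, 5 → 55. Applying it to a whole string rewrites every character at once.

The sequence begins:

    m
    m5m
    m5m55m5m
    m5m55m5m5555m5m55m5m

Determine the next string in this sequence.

m5m55m5m5555m5m55m5m55555555m5m55m5m5555m5m55m5m

φ(m5m55m5m5555m5m55m5m) expands symbol-by-symbol to m5m 55 m5m 55 55 m5m 55 m5m 55 55 55 55 m5m 55 m5m 55 55 m5m 55 m5m; joining the 20 pieces gives the next term.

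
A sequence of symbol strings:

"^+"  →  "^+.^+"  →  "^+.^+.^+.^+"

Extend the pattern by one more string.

s(k+1) = s(k)·.·s(k) — each term doubles the last with '.' between the halves.
Doubling ^+.^+.^+.^+ with '.' between the halves:

^+.^+.^+.^+.^+.^+.^+.^+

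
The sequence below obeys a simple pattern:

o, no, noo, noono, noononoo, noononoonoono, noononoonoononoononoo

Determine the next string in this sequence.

noononoonoononoononoonoononoonoono

From term 3 onward, concatenate the last term with the second-to-last: no·o = noo, noo·no = noono, …
So term 8 is noononoonoononoononoo·noononoonoono.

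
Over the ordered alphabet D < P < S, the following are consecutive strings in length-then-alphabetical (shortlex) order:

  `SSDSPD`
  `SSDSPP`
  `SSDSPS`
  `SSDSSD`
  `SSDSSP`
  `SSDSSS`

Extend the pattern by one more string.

SSPDDD

The successor of SSDSSS increments the rightmost position that isn't already S and resets every position after it to D.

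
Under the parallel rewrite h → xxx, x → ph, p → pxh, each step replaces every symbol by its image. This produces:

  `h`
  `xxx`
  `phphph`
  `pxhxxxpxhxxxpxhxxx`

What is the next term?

Rewriting the 18 symbols of pxhxxxpxhxxxpxhxxx one by one yields pxh ph xxx ph ph ph pxh ph xxx ph ph ph pxh ph xxx ph ph ph; concatenated:

pxhphxxxphphphpxhphxxxphphphpxhphxxxphphph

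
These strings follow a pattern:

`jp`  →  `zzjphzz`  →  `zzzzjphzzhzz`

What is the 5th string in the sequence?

zzzzzzzzjphzzhzzhzzhzz

Every step adds zz to the front and hzz to the end of the previous string.
From zzzzjphzzhzz, 2 further steps: zzzzjphzzhzz → zzzzzzjphzzhzzhzz → (answer).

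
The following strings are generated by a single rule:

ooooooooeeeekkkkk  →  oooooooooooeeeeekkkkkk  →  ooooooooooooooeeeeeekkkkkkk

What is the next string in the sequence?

The n-th term is 3n-1 o's then n+1 e's then n+2 k's, where the shown terms are n = 3, 4, 5.
For the next term, n = 6, so the run lengths are 17, 7, 8.

oooooooooooooooooeeeeeeekkkkkkkk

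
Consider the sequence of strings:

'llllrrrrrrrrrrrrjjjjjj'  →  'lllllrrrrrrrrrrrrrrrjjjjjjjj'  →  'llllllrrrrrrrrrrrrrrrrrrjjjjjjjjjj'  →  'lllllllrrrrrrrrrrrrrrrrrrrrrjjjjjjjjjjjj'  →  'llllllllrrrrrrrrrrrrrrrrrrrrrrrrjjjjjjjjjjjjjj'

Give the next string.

Term n consists of n+1 l's, followed by 3n+3 r's, followed by 2n j's, where the shown terms are n = 3, 4, 5, 6, 7.
For the next term, n = 8, so the run lengths are 9, 27, 16.

lllllllllrrrrrrrrrrrrrrrrrrrrrrrrrrrjjjjjjjjjjjjjjjj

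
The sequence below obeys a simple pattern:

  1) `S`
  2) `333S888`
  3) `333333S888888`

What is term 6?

Every step adds 333 to the front and 888 to the end of the previous string.
From 333333S888888, 3 further steps: 333333S888888 → 333333333S888888888 → 333333333333S888888888888 → (answer).

333333333333333S888888888888888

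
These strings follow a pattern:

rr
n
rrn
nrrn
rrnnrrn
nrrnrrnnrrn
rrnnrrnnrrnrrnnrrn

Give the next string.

nrrnrrnnrrnrrnnrrnnrrnrrnnrrn

From term 3 onward, concatenate the second-to-last term with the last: rr·n = rrn, n·rrn = nrrn, …
The next term joins nrrnrrnnrrn and rrnnrrnnrrnrrnnrrn.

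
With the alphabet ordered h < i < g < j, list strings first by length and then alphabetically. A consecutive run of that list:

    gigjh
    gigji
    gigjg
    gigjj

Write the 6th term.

gijhi

Advancing 2 positions from gigjj through gigjj → gijhh reaches term 6.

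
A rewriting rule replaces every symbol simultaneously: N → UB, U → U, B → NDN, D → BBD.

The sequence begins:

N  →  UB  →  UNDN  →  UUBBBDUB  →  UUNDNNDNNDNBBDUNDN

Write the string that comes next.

φ(UUNDNNDNNDNBBDUNDN) expands symbol-by-symbol to U U UB BBD UB UB BBD UB UB BBD UB NDN NDN BBD U UB BBD UB; joining the 18 pieces gives the next term.

UUUBBBDUBUBBBDUBUBBBDUBNDNNDNBBDUUBBBDUB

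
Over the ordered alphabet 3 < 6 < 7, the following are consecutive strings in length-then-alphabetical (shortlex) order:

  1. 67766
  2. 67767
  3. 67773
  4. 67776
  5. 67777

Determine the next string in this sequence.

Treat 67777 as a base-3 numeral over the given alphabet and add one, carrying through any trailing 7's.

73333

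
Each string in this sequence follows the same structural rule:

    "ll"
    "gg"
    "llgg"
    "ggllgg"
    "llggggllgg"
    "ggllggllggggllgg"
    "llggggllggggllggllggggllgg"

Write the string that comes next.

ggllggllggggllggllggggllggggllggllggggllgg

Each term (from the third on) is the two preceding terms concatenated in order: term 3 = ll·gg = llgg.
So term 8 is ggllggllggggllgg·llggggllggggllggllggggllgg.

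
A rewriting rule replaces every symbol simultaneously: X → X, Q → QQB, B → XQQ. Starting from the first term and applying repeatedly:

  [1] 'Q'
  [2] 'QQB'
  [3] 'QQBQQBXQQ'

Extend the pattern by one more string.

QQBQQBXQQQQBQQBXQQXQQBQQB

Expanding QQBQQBXQQ: Q→QQB, Q→QQB, B→XQQ, Q→QQB, Q→QQB, B→XQQ, X→X, Q→QQB, Q→QQB. Concatenated: QQB QQB XQQ QQB QQB XQQ X QQB QQB.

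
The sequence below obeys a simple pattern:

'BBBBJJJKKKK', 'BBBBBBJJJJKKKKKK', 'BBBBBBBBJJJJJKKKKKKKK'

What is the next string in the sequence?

Reading off run lengths: B runs 4, 6, 8; J runs 3, 4, 5; K runs 4, 6, 8 — each is linear in n, where the shown terms are n = 2, 3, 4.
At n = 5 the blocks have lengths 10, 6, 10.

BBBBBBBBBBJJJJJJKKKKKKKKKK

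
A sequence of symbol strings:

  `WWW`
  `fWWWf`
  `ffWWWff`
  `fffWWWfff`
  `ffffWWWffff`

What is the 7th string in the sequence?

ffffffWWWffffff

Every step adds f to the front and f to the end of the previous string.
From ffffWWWffff, 2 further steps: ffffWWWffff → fffffWWWfffff → (answer).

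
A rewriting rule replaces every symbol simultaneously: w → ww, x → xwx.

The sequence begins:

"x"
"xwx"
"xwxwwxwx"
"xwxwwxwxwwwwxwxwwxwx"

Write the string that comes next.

Rewriting the 20 symbols of xwxwwxwxwwwwxwxwwxwx one by one yields xwx ww xwx ww ww xwx ww xwx ww ww ww ww xwx ww xwx ww ww xwx ww xwx; concatenated:

xwxwwxwxwwwwxwxwwxwxwwwwwwwwxwxwwxwxwwwwxwxwwxwx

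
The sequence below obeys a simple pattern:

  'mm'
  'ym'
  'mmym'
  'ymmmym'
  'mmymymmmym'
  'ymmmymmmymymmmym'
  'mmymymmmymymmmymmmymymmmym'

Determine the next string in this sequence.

From term 3 onward, concatenate the second-to-last term with the last: mm·ym = mmym, ym·mmym = ymmmym, …
Continuing: ymmmymmmymymmmym · mmymymmmymymmmymmmymymmmym gives term 8.

ymmmymmmymymmmymmmymymmmymymmmymmmymymmmym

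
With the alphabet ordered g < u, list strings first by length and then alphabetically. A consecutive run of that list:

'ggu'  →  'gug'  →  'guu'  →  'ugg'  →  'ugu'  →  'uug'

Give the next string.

Treat uug as a base-2 numeral over the given alphabet and add one, carrying through any trailing u's.

uuu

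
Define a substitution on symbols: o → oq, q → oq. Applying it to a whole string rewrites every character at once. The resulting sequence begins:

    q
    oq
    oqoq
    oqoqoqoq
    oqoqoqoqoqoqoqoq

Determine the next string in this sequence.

oqoqoqoqoqoqoqoqoqoqoqoqoqoqoqoq

Applying the rule to each of the 16 symbols of oqoqoqoqoqoqoqoq gives the pieces oq oq oq oq oq oq oq oq oq oq oq oq oq oq oq oq, which concatenate to the answer.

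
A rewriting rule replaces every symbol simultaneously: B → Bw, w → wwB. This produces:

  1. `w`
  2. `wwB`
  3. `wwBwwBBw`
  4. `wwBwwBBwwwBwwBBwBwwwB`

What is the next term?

φ(wwBwwBBwwwBwwBBwBwwwB) expands symbol-by-symbol to wwB wwB Bw wwB wwB Bw Bw wwB wwB wwB Bw wwB wwB Bw Bw wwB Bw wwB wwB wwB Bw; joining the 21 pieces gives the next term.

wwBwwBBwwwBwwBBwBwwwBwwBwwBBwwwBwwBBwBwwwBBwwwBwwBwwBBw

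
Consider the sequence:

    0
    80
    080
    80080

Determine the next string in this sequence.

Each term (from the third on) is the two preceding terms concatenated in order: term 3 = 0·80 = 080.
Continuing: 080 · 80080 gives term 5.

08080080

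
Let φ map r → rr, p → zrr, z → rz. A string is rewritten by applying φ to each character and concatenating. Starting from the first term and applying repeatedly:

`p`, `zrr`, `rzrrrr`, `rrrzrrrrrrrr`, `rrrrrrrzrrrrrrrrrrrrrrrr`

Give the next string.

rrrrrrrrrrrrrrrzrrrrrrrrrrrrrrrrrrrrrrrrrrrrrrrr

φ(rrrrrrrzrrrrrrrrrrrrrrrr) expands symbol-by-symbol to rr rr rr rr rr rr rr rz rr rr rr rr rr rr rr rr rr rr rr rr rr rr rr rr; joining the 24 pieces gives the next term.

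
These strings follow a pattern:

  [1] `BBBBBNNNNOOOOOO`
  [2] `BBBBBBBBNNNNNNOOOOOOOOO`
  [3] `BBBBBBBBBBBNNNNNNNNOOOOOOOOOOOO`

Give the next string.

Each string has the form B^{3n-1} N^{2n} O^{3n}, where the shown terms are n = 2, 3, 4.
At n = 5 the blocks have lengths 14, 10, 15.

BBBBBBBBBBBBBBNNNNNNNNNNOOOOOOOOOOOOOOO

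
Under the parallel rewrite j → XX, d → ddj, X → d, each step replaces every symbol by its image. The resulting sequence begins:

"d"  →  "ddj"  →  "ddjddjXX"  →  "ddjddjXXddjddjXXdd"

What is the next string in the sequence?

Applying the rule to each of the 18 symbols of ddjddjXXddjddjXXdd gives the pieces ddj ddj XX ddj ddj XX d d ddj ddj XX ddj ddj XX d d ddj ddj, which concatenate to the answer.

ddjddjXXddjddjXXddddjddjXXddjddjXXddddjddj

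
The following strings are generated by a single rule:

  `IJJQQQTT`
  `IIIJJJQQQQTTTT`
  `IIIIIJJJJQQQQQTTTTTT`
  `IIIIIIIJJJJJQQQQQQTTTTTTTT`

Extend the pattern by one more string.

Reading off run lengths: I runs 1, 3, 5, 7; J runs 2, 3, 4, 5; Q runs 3, 4, 5, 6; T runs 2, 4, 6, 8 — each is linear in n (n = 1, 2, …).
At n = 5 the blocks have lengths 9, 6, 7, 10.

IIIIIIIIIJJJJJJQQQQQQQTTTTTTTTTT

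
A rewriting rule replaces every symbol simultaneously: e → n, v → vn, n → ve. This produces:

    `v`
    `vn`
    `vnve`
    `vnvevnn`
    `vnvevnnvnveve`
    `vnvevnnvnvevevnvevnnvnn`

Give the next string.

vnvevnnvnvevevnvevnnvnnvnvevnnvnvevevnveve

Replace each of the 23 characters of vnvevnnvnvevevnvevnnvnn in place — vn ve vn n vn ve ve vn ve vn n vn n vn ve vn n vn ve ve vn ve ve — and concatenate.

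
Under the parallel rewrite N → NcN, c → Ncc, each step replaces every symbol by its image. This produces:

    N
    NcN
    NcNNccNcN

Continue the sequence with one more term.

NcNNccNcNNcNNccNccNcNNccNcN

Rewriting each symbol of NcNNccNcN: N→NcN, c→Ncc, N→NcN, N→NcN, c→Ncc, c→Ncc, N→NcN, c→Ncc, N→NcN, which concatenates to NcN Ncc NcN NcN Ncc Ncc NcN Ncc NcN.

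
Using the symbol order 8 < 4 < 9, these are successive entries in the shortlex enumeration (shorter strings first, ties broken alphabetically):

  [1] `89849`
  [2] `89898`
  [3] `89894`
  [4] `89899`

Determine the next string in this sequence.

Find the rightmost character of 89899 below 9, bump it to the next letter, and reset everything to its right to 8.

89488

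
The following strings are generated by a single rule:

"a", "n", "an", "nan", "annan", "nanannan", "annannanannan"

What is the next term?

nanannanannannanannan

From term 3 onward, concatenate the second-to-last term with the last: a·n = an, n·an = nan, …
The next term joins nanannan and annannanannan.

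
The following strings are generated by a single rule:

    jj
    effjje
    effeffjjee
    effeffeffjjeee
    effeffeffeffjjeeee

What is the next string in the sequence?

Each term wraps the previous one in eff on the left and e on the right.
Applying this once more to effeffeffeffjjeeee:

effeffeffeffeffjjeeeee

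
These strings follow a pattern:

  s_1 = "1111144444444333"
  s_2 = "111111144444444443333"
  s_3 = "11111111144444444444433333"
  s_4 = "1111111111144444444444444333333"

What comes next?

111111111111144444444444444443333333

Reading off run lengths: 1 runs 5, 7, 9, 11; 4 runs 8, 10, 12, 14; 3 runs 3, 4, 5, 6 — each is linear in n, where the shown terms are n = 3, 4, 5, 6.
Setting n = 7 gives 13, 16, 7 characters in each block.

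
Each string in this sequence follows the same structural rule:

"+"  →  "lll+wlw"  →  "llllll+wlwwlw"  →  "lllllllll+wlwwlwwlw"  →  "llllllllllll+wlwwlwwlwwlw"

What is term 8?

Each term wraps the previous one in lll on the left and wlw on the right.
From llllllllllll+wlwwlwwlwwlw, 3 further steps: llllllllllll+wlwwlwwlwwlw → lllllllllllllll+wlwwlwwlwwlwwlw → llllllllllllllllll+wlwwlwwlwwlwwlwwlw → (answer).

lllllllllllllllllllll+wlwwlwwlwwlwwlwwlwwlw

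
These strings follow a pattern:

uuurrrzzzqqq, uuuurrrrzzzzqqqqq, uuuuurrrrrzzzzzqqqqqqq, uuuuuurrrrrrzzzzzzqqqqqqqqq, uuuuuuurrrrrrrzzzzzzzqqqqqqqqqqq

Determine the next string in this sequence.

Term n consists of n+2 u's, followed by n+2 r's, followed by n+2 z's, followed by 2n+1 q's (n = 1, 2, …).
At n = 6 the blocks have lengths 8, 8, 8, 13.

uuuuuuuurrrrrrrrzzzzzzzzqqqqqqqqqqqqq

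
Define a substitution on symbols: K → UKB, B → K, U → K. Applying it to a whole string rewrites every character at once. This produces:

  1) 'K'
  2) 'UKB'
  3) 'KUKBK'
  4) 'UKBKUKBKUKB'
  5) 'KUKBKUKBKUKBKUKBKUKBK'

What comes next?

UKBKUKBKUKBKUKBKUKBKUKBKUKBKUKBKUKBKUKBKUKB

Applying the rule to each of the 21 symbols of KUKBKUKBKUKBKUKBKUKBK gives the pieces UKB K UKB K UKB K UKB K UKB K UKB K UKB K UKB K UKB K UKB K UKB, which concatenate to the answer.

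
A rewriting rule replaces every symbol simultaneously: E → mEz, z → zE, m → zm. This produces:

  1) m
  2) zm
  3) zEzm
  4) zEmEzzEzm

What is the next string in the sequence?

Rewriting each symbol of zEmEzzEzm: z→zE, E→mEz, m→zm, E→mEz, z→zE, z→zE, E→mEz, z→zE, m→zm, which concatenates to zE mEz zm mEz zE zE mEz zE zm.

zEmEzzmmEzzEzEmEzzEzm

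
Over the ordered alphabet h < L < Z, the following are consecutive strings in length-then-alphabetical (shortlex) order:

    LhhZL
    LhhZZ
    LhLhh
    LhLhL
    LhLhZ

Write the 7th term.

Advancing 2 positions from LhLhZ through LhLhZ → LhLLh reaches term 7.

LhLLL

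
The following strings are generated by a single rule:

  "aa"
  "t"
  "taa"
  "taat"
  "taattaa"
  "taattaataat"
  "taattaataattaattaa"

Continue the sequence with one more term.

This is a Fibonacci-style word recurrence s(k) = s(k−1)·s(k−2): e.g. t·aa = taa.
Continuing: taattaataattaattaa · taattaataat gives term 8.

taattaataattaattaataattaataat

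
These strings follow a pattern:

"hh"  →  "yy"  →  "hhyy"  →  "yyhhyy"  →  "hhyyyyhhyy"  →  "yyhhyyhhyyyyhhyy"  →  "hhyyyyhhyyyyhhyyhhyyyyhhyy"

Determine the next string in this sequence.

yyhhyyhhyyyyhhyyhhyyyyhhyyyyhhyyhhyyyyhhyy

This is a Fibonacci-style word recurrence s(k) = s(k−2)·s(k−1): e.g. hh·yy = hhyy.
The next term joins yyhhyyhhyyyyhhyy and hhyyyyhhyyyyhhyyhhyyyyhhyy.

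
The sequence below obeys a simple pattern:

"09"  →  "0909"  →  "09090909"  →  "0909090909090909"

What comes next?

s(k+1) = s(k)·s(k) — each term doubles the last.
Doubling 0909090909090909:

09090909090909090909090909090909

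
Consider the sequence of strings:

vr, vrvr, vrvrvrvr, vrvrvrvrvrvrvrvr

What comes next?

vrvrvrvrvrvrvrvrvrvrvrvrvrvrvrvr

s(k+1) = s(k)·s(k) — each term doubles the last.
So the next term is two copies of vrvrvrvrvrvrvrvr.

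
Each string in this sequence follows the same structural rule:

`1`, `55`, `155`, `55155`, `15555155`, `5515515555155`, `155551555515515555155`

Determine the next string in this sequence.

5515515555155155551555515515555155

From term 3 onward, concatenate the second-to-last term with the last: 1·55 = 155, 55·155 = 55155, …
So term 8 is 5515515555155·155551555515515555155.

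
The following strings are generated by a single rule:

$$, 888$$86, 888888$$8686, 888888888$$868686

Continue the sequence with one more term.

888888888888$$86868686

Each term wraps the previous one in 888 on the left and 86 on the right.
So the next term is 888·888888888$$868686·86.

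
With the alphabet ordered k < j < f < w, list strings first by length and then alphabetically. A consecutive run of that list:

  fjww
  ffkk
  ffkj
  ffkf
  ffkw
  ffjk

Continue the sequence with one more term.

Find the rightmost character of ffjk below w, bump it to the next letter, and reset everything to its right to k.

ffjj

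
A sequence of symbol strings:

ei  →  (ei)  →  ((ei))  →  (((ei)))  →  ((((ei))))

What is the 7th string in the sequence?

((((((ei))))))

Every step adds ( to the front and ) to the end of the previous string.
From ((((ei)))), 2 further steps: ((((ei)))) → (((((ei))))) → (answer).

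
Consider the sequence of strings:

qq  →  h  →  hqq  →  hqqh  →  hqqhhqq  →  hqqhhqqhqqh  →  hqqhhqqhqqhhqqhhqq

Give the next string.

From term 3 onward, concatenate the last term with the second-to-last: h·qq = hqq, hqq·h = hqqh, …
Continuing: hqqhhqqhqqhhqqhhqq · hqqhhqqhqqh gives term 8.

hqqhhqqhqqhhqqhhqqhqqhhqqhqqh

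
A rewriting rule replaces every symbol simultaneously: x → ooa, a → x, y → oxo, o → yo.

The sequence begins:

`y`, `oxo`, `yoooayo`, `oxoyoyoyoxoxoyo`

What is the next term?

Rewriting the 15 symbols of oxoyoyoyoxoxoyo one by one yields yo ooa yo oxo yo oxo yo oxo yo ooa yo ooa yo oxo yo; concatenated:

yoooayooxoyooxoyooxoyoooayoooayooxoyo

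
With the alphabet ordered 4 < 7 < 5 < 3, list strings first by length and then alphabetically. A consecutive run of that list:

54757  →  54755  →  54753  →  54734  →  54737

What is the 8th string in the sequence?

54544

Advancing 3 positions from 54737 through 54737 → 54735 → 54733 reaches term 8.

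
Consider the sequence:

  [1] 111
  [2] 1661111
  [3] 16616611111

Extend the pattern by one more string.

166166166111111

Every step adds 166 to the front and 1 to the end of the previous string.
So the next term is 166·16616611111·1.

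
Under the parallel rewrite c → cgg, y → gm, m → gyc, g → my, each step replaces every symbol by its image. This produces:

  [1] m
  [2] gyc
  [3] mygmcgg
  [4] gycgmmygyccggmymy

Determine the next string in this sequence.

mygmcggmygycgycgmmygmcggcggmymygycgmgycgm

Replace each of the 17 characters of gycgmmygyccggmymy in place — my gm cgg my gyc gyc gm my gm cgg cgg my my gyc gm gyc gm — and concatenate.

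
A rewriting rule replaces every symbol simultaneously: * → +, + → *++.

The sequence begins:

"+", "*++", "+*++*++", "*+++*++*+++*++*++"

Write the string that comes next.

Applying the rule to each of the 17 symbols of *+++*++*+++*++*++ gives the pieces + *++ *++ *++ + *++ *++ + *++ *++ *++ + *++ *++ + *++ *++, which concatenate to the answer.

+*++*++*+++*++*+++*++*++*+++*++*+++*++*++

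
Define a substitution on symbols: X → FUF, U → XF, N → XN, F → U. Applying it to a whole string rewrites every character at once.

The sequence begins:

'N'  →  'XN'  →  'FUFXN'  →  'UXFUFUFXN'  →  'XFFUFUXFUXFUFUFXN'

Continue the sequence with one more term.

FUFUUXFUXFFUFUXFFUFUXFUXFUFUFXN

Applying the rule to each of the 17 symbols of XFFUFUXFUXFUFUFXN gives the pieces FUF U U XF U XF FUF U XF FUF U XF U XF U FUF XN, which concatenate to the answer.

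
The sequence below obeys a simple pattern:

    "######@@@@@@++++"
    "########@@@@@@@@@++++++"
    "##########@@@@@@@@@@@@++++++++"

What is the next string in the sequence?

Term n consists of 2n+2 #'s, followed by 3n @'s, followed by 2n +'s, where the shown terms are n = 2, 3, 4.
At n = 5 the blocks have lengths 12, 15, 10.

############@@@@@@@@@@@@@@@++++++++++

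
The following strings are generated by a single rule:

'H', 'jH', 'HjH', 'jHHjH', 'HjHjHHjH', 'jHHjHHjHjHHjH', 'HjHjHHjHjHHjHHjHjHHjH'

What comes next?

This is a Fibonacci-style word recurrence s(k) = s(k−2)·s(k−1): e.g. H·jH = HjH.
Continuing: jHHjHHjHjHHjH · HjHjHHjHjHHjHHjHjHHjH gives term 8.

jHHjHHjHjHHjHHjHjHHjHjHHjHHjHjHHjH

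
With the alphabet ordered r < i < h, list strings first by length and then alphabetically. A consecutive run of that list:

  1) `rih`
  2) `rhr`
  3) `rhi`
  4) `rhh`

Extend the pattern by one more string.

irr

Find the rightmost character of rhh below h, bump it to the next letter, and reset everything to its right to r.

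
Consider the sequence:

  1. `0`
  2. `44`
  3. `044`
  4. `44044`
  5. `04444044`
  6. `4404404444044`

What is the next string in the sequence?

Each term (from the third on) is the two preceding terms concatenated in order: term 3 = 0·44 = 044.
The next term joins 04444044 and 4404404444044.

044440444404404444044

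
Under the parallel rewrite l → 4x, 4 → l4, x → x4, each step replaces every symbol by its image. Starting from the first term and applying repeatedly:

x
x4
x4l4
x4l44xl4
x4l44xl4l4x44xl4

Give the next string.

x4l44xl4l4x44xl44xl4x4l4l4x44xl4

Applying the rule to each of the 16 symbols of x4l44xl4l4x44xl4 gives the pieces x4 l4 4x l4 l4 x4 4x l4 4x l4 x4 l4 l4 x4 4x l4, which concatenate to the answer.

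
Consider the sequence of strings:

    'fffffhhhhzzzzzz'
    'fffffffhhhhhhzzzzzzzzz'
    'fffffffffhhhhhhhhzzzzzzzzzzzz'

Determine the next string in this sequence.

The n-th term is 2n+3 f's then 2n+2 h's then 3n+3 z's (n = 1, 2, …).
At n = 4 the blocks have lengths 11, 10, 15.

fffffffffffhhhhhhhhhhzzzzzzzzzzzzzzz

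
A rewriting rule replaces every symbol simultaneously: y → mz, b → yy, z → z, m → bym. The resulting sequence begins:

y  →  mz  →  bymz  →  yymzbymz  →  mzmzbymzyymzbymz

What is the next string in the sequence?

bymzbymzyymzbymzmzmzbymzyymzbymz

Applying the rule to each of the 16 symbols of mzmzbymzyymzbymz gives the pieces bym z bym z yy mz bym z mz mz bym z yy mz bym z, which concatenate to the answer.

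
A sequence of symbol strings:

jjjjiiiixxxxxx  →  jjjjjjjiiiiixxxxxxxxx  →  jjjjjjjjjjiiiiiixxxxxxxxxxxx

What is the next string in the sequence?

jjjjjjjjjjjjjiiiiiiixxxxxxxxxxxxxxx

Each string has the form j^{3n+1} i^{n+3} x^{3n+3} (n = 1, 2, …).
For the next term, n = 4, so the run lengths are 13, 7, 15.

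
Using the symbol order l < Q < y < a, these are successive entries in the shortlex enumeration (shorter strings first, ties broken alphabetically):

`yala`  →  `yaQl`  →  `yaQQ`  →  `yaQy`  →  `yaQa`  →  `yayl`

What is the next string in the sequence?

Find the rightmost character of yayl below a, bump it to the next letter, and reset everything to its right to l.

yayQ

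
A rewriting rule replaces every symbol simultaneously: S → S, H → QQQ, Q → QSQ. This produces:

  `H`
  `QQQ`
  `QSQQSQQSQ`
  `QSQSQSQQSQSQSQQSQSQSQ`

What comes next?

Rewriting the 21 symbols of QSQSQSQQSQSQSQQSQSQSQ one by one yields QSQ S QSQ S QSQ S QSQ QSQ S QSQ S QSQ S QSQ QSQ S QSQ S QSQ S QSQ; concatenated:

QSQSQSQSQSQSQSQQSQSQSQSQSQSQSQQSQSQSQSQSQSQSQ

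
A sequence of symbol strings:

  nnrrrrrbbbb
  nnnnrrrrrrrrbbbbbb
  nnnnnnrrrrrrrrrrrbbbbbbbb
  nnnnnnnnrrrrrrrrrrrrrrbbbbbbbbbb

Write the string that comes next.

nnnnnnnnnnrrrrrrrrrrrrrrrrrbbbbbbbbbbbb

Term n consists of 2n n's, followed by 3n+2 r's, followed by 2n+2 b's (n = 1, 2, …).
At n = 5 the blocks have lengths 10, 17, 12.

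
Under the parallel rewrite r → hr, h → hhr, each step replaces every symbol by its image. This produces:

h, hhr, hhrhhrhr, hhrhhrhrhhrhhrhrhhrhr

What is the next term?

Rewriting the 21 symbols of hhrhhrhrhhrhhrhrhhrhr one by one yields hhr hhr hr hhr hhr hr hhr hr hhr hhr hr hhr hhr hr hhr hr hhr hhr hr hhr hr; concatenated:

hhrhhrhrhhrhhrhrhhrhrhhrhhrhrhhrhhrhrhhrhrhhrhhrhrhhrhr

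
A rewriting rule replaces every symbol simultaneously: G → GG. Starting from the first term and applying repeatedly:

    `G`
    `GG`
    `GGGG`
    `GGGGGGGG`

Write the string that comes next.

GGGGGGGGGGGGGGGG

Apply φ to GGGGGGGG symbol by symbol: G→GG, G→GG, G→GG, G→GG, G→GG, G→GG, G→GG, G→GG; joined: GG GG GG GG GG GG GG GG.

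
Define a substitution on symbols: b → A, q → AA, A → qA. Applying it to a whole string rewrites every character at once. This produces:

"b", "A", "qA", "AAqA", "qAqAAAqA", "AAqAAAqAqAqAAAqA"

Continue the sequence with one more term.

φ(AAqAAAqAqAqAAAqA) expands symbol-by-symbol to qA qA AA qA qA qA AA qA AA qA AA qA qA qA AA qA; joining the 16 pieces gives the next term.

qAqAAAqAqAqAAAqAAAqAAAqAqAqAAAqA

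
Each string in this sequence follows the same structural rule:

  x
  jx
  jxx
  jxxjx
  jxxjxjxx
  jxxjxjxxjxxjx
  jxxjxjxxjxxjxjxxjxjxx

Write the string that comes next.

Each term (from the third on) is the previous term followed by the one before it: term 3 = jx·x = jxx.
So term 8 is jxxjxjxxjxxjxjxxjxjxx·jxxjxjxxjxxjx.

jxxjxjxxjxxjxjxxjxjxxjxxjxjxxjxxjx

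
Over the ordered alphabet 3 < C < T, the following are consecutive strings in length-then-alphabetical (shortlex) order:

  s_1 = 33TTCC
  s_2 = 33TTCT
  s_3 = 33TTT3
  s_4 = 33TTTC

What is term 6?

3C3333

Continuing the enumeration 2 steps past 33TTTC: 33TTTC → 33TTTT → (answer).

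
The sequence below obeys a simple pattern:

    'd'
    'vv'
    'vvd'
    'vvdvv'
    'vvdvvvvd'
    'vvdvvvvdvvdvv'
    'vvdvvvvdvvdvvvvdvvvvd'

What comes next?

vvdvvvvdvvdvvvvdvvvvdvvdvvvvdvvdvv

Each term (from the third on) is the previous term followed by the one before it: term 3 = vv·d = vvd.
So term 8 is vvdvvvvdvvdvvvvdvvvvd·vvdvvvvdvvdvv.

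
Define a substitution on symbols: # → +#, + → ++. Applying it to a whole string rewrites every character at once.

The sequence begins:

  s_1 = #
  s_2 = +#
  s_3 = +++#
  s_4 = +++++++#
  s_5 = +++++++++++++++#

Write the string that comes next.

+++++++++++++++++++++++++++++++#

Applying the rule to each of the 16 symbols of +++++++++++++++# gives the pieces ++ ++ ++ ++ ++ ++ ++ ++ ++ ++ ++ ++ ++ ++ ++ +#, which concatenate to the answer.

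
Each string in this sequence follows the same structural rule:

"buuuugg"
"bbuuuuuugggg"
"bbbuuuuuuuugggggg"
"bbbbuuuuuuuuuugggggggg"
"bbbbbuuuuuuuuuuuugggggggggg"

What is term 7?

Reading off run lengths: b runs 1, 2, 3, 4, 5; u runs 4, 6, 8, 10, 12; g runs 2, 4, 6, 8, 10 — each is linear in n, where the shown terms are n = 2, 3, 4, 5, 6.
Setting n = 8 gives 7, 16, 14 characters in each block.

bbbbbbbuuuuuuuuuuuuuuuugggggggggggggg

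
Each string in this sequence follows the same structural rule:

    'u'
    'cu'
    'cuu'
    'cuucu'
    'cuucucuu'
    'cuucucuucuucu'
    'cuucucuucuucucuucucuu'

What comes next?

Each term (from the third on) is the previous term followed by the one before it: term 3 = cu·u = cuu.
The next term joins cuucucuucuucucuucucuu and cuucucuucuucu.

cuucucuucuucucuucucuucuucucuucuucu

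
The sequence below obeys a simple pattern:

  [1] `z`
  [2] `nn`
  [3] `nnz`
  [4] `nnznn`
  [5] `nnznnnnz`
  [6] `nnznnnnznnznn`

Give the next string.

From term 3 onward, concatenate the last term with the second-to-last: nn·z = nnz, nnz·nn = nnznn, …
The next term joins nnznnnnznnznn and nnznnnnz.

nnznnnnznnznnnnznnnnz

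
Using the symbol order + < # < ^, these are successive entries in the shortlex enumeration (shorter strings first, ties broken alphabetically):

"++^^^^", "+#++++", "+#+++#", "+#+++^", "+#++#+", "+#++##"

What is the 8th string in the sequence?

Advancing 2 positions from +#++## through +#++## → +#++#^ reaches term 8.

+#++^+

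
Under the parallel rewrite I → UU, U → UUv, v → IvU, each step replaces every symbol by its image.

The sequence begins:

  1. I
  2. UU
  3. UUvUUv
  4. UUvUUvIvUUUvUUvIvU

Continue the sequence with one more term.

UUvUUvIvUUUvUUvIvUUUIvUUUvUUvUUvIvUUUvUUvIvUUUIvUUUv

Applying the rule to each of the 18 symbols of UUvUUvIvUUUvUUvIvU gives the pieces UUv UUv IvU UUv UUv IvU UU IvU UUv UUv UUv IvU UUv UUv IvU UU IvU UUv, which concatenate to the answer.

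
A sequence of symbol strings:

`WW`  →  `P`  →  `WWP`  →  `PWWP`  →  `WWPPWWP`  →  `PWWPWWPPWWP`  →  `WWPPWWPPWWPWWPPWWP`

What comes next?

Each term (from the third on) is the two preceding terms concatenated in order: term 3 = WW·P = WWP.
The next term joins PWWPWWPPWWP and WWPPWWPPWWPWWPPWWP.

PWWPWWPPWWPWWPPWWPPWWPWWPPWWP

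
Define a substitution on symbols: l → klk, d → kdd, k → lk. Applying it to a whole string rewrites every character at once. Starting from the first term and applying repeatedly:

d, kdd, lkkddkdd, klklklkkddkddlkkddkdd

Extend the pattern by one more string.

Applying the rule to each of the 21 symbols of klklklkkddkddlkkddkdd gives the pieces lk klk lk klk lk klk lk lk kdd kdd lk kdd kdd klk lk lk kdd kdd lk kdd kdd, which concatenate to the answer.

lkklklkklklkklklklkkddkddlkkddkddklklklkkddkddlkkddkdd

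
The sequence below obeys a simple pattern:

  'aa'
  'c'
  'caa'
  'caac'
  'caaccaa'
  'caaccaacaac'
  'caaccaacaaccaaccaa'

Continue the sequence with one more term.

caaccaacaaccaaccaacaaccaacaac

From term 3 onward, concatenate the last term with the second-to-last: c·aa = caa, caa·c = caac, …
The next term joins caaccaacaaccaaccaa and caaccaacaac.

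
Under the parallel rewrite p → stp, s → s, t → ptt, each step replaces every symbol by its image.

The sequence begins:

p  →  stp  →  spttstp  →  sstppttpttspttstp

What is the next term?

sspttstpstppttpttstppttpttsstppttpttspttstp

Applying the rule to each of the 17 symbols of sstppttpttspttstp gives the pieces s s ptt stp stp ptt ptt stp ptt ptt s stp ptt ptt s ptt stp, which concatenate to the answer.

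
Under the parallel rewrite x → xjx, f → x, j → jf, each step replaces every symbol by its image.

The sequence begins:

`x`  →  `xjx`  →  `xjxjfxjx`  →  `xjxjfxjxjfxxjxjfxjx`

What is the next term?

Replace each of the 19 characters of xjxjfxjxjfxxjxjfxjx in place — xjx jf xjx jf x xjx jf xjx jf x xjx xjx jf xjx jf x xjx jf xjx — and concatenate.

xjxjfxjxjfxxjxjfxjxjfxxjxxjxjfxjxjfxxjxjfxjx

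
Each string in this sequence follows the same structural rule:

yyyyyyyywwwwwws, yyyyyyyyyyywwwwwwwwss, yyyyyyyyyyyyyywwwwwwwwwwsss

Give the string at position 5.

The n-th term is 3n+2 y's then 2n+2 w's then n-1 s's, where the shown terms are n = 2, 3, 4.
For term 5, n = 6, so the run lengths are 20, 14, 5.

yyyyyyyyyyyyyyyyyyyywwwwwwwwwwwwwwsssss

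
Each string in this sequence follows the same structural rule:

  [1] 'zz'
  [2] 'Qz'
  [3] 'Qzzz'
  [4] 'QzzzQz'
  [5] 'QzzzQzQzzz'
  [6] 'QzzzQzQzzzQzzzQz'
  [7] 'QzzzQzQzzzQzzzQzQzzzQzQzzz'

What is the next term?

Each term (from the third on) is the previous term followed by the one before it: term 3 = Qz·zz = Qzzz.
The next term joins QzzzQzQzzzQzzzQzQzzzQzQzzz and QzzzQzQzzzQzzzQz.

QzzzQzQzzzQzzzQzQzzzQzQzzzQzzzQzQzzzQzzzQz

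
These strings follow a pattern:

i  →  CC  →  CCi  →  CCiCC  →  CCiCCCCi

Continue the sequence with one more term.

Each term (from the third on) is the previous term followed by the one before it: term 3 = CC·i = CCi.
Continuing: CCiCCCCi · CCiCC gives term 6.

CCiCCCCiCCiCC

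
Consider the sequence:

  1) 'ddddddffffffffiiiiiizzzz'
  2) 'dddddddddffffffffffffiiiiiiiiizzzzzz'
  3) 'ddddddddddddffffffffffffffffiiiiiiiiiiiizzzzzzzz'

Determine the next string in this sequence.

Reading off run lengths: d runs 6, 9, 12; f runs 8, 12, 16; i runs 6, 9, 12; z runs 4, 6, 8 — each is linear in n, where the shown terms are n = 2, 3, 4.
For the next term, n = 5, so the run lengths are 15, 20, 15, 10.

dddddddddddddddffffffffffffffffffffiiiiiiiiiiiiiiizzzzzzzzzz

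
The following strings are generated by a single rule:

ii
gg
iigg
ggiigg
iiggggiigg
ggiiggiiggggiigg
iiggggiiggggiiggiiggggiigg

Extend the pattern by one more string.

From term 3 onward, concatenate the second-to-last term with the last: ii·gg = iigg, gg·iigg = ggiigg, …
The next term joins ggiiggiiggggiigg and iiggggiiggggiiggiiggggiigg.

ggiiggiiggggiiggiiggggiiggggiiggiiggggiigg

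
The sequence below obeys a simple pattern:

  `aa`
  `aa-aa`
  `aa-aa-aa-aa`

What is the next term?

s(k+1) = s(k)·-·s(k) — each term doubles the last with '-' between the halves.
So the next term is two copies of aa-aa-aa-aa with '-' between the halves.

aa-aa-aa-aa-aa-aa-aa-aa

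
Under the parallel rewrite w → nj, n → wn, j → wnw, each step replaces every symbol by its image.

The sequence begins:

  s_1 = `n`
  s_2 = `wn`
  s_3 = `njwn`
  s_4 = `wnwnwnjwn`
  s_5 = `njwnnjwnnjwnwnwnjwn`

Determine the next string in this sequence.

Applying the rule to each of the 19 symbols of njwnnjwnnjwnwnwnjwn gives the pieces wn wnw nj wn wn wnw nj wn wn wnw nj wn nj wn nj wn wnw nj wn, which concatenate to the answer.

wnwnwnjwnwnwnwnjwnwnwnwnjwnnjwnnjwnwnwnjwn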